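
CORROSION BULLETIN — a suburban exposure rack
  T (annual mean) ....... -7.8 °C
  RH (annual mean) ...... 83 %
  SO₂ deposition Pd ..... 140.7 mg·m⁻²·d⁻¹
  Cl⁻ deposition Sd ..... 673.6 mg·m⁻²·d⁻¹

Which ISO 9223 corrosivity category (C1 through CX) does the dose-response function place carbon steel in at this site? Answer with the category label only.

carbon steel: f(T) = +0.150·(T−10) [T≤10 °C] = -2.6700
  Pd branch = 1.77·Pd^0.52·e^(0.02·RH+f) = 8.442 μm/a
  Sd branch = 0.102·Sd^0.62·e^(0.033·RH+0.04·T) = 65.5 μm/a
  sum: 8.442 + 65.5 → r_corr = 73.94 μm/a
ISO 9223 Table 2 (carbon steel): 50 < 73.9 ≤ 80 μm/a ⇒ C4

C4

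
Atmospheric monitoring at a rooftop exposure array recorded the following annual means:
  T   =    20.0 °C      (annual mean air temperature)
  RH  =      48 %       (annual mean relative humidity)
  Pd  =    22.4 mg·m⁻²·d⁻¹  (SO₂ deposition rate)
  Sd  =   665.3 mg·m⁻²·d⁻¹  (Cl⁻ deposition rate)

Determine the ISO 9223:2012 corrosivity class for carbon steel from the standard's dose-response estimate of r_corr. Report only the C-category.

carbon steel: f(T) = -0.054·(T−10) [T>10 °C] = -0.5400
  sulphur-dioxide contribution → 13.57 μm/a
  chloride contribution → 62.26 μm/a
  total first-year rate 75.83 μm/a
75.8 μm/a falls in (50, 80] for carbon steel → category C4

C4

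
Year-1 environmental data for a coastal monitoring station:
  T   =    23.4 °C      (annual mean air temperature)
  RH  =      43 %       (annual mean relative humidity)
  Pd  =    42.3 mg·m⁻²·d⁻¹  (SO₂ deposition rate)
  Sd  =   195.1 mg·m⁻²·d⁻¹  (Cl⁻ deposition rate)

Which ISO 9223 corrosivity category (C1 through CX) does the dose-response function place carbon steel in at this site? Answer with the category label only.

carbon steel: T>10 °C ⇒ hinge -0.054·(23.4−10) = -0.7236
  sulphur-dioxide contribution → 14.22 μm/a
  chloride contribution → 28.27 μm/a
  ⇒ r_corr(carbon steel) = 42.49 μm/a
42.5 μm/a falls in (25, 50] for carbon steel → category C3

C3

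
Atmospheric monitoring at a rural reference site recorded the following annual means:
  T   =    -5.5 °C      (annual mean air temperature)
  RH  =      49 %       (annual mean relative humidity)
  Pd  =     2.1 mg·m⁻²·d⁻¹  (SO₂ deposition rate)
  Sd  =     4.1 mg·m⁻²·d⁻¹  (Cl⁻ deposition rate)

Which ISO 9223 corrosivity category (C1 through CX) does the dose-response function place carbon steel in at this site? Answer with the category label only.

carbon steel: temperature factor f = +0.150·(-15.5) = -2.3250
  SO₂ term: 1.77·2.1^0.52·exp(0.02·49-2.3250) = 0.6783
  Sd branch = 0.102·Sd^0.62·e^(0.033·RH+0.04·T) = 0.9891 μm/a
  r_corr = 0.6783 + 0.9891 = 1.667 μm/a
Category bounds: 1.3…25 μm/a bracket r_corr ⇒ C2

C2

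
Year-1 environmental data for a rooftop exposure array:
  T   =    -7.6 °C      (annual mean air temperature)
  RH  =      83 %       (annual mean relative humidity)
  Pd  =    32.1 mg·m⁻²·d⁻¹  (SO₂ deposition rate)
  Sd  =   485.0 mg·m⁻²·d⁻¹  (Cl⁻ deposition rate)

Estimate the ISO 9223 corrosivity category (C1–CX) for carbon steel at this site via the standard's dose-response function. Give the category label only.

C4

carbon steel: T≤10 °C ⇒ hinge +0.150·(-7.6−10) = -2.6400
  Pd branch = 1.77·Pd^0.52·e^(0.02·RH+f) = 4.034 μm/a
  Cl⁻ term: 0.102·485.0^0.62·exp(0.033·83+0.04·-7.6) = 53.86
  r_corr = 4.034 + 53.86 = 57.89 μm/a
57.9 μm/a falls in (50, 80] for carbon steel → category C4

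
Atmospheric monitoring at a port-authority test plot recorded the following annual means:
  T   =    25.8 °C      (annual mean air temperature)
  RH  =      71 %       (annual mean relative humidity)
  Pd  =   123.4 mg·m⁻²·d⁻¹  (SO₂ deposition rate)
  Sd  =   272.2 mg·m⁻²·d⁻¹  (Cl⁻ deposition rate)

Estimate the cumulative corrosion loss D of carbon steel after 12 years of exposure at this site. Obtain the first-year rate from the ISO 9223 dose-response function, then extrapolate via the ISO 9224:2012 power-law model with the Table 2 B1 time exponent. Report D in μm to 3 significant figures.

D(12) = 493 μm

carbon steel: f(T) = -0.054·(T−10) [T>10 °C] = -0.8532
  Pd branch = 1.77·Pd^0.52·e^(0.02·RH+f) = 38.16 μm/a
  Sd branch = 0.102·Sd^0.62·e^(0.033·RH+0.04·T) = 96.38 μm/a
  sum: 38.16 + 96.38 → r_corr = 134.5 μm/a
ISO 9224: D(t) = r_corr · t^b with b = 0.523 (carbon steel, B1)
  D(12) = 134.5 × 12^0.523 = 134.5 × 3.668 = 493.5 μm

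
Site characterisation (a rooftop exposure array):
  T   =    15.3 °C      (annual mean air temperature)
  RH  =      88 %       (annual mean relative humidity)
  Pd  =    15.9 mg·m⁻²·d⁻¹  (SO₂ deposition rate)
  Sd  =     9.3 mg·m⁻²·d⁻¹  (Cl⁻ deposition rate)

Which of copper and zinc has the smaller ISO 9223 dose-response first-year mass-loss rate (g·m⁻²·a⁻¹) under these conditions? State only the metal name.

copper: temperature factor f = -0.080·(5.3) = -0.4240
  Pd branch = 0.0053·Pd^0.26·e^(0.059·RH+f) = 1.28 μm/a
  Cl⁻ term: 0.01025·9.3^0.27·exp(0.036·88+0.049·15.3) = 0.9411
  sum: 1.28 + 0.9411 → r_corr = 2.222 μm/a
  mass loss = 2.222 μm/a × 8.96 g/cm³ = 19.91 g·m⁻²·a⁻¹
zinc: T>10 °C ⇒ hinge -0.071·(15.3−10) = -0.3763
  Pd branch = 0.0129·Pd^0.44·e^(0.046·RH+f) = 1.713 μm/a
  Sd branch = 0.0175·Sd^0.57·e^(0.008·RH+0.085·T) = 0.463 μm/a
  r_corr = 1.713 + 0.463 = 2.176 μm/a
  mass loss = 2.176 μm/a × 7.14 g/cm³ = 15.54 g·m⁻²·a⁻¹
Ordering by g·m⁻²·a⁻¹: copper (19.9) > zinc (15.5)

zinc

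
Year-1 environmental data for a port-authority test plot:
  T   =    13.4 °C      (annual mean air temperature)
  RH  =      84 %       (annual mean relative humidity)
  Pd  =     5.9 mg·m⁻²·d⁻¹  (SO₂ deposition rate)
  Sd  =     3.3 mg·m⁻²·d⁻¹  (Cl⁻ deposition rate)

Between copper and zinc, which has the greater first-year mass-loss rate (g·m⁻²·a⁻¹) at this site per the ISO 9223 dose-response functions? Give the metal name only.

copper

copper: T>10 °C ⇒ hinge -0.080·(13.4−10) = -0.2720
  SO₂ term: 0.0053·5.9^0.26·exp(0.059·84-0.2720) = 0.9098
  Sd branch = 0.01025·Sd^0.27·e^(0.036·RH+0.049·T) = 0.5613 μm/a
  r_corr = 0.9098 + 0.5613 = 1.471 μm/a
  mass loss = 1.471 μm/a × 8.96 g/cm³ = 13.18 g·m⁻²·a⁻¹
zinc: f(T) = -0.071·(T−10) [T>10 °C] = -0.2414
  SO₂ term: 0.0129·5.9^0.44·exp(0.046·84-0.2414) = 1.054
  Sd branch = 0.0175·Sd^0.57·e^(0.008·RH+0.085·T) = 0.2114 μm/a
  sum: 1.054 + 0.2114 → r_corr = 1.266 μm/a
  mass loss = 1.266 μm/a × 7.14 g/cm³ = 9.038 g·m⁻²·a⁻¹
Ordering by g·m⁻²·a⁻¹: copper (13.2) > zinc (9.04)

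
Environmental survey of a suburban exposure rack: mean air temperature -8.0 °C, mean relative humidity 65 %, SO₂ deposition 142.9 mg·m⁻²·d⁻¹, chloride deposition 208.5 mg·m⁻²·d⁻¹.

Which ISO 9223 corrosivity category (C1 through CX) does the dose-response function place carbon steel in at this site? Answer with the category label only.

C2

carbon steel: T≤10 °C ⇒ hinge +0.150·(-8.0−10) = -2.7000
  SO₂ term: 1.77·142.9^0.52·exp(0.02·65-2.7000) = 5.762
  Sd branch = 0.102·Sd^0.62·e^(0.033·RH+0.04·T) = 17.34 μm/a
  r_corr = 5.762 + 17.34 = 23.1 μm/a
23.1 μm/a falls in (1.3, 25] for carbon steel → category C2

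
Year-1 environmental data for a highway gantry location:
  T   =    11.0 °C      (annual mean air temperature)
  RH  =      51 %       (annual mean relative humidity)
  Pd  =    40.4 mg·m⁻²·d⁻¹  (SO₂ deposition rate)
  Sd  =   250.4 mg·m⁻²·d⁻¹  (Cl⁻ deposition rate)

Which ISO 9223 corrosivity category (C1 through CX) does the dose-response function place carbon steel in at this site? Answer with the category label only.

carbon steel: temperature factor f = -0.054·(1.0) = -0.0540
  Pd branch = 1.77·Pd^0.52·e^(0.02·RH+f) = 31.83 μm/a
  Cl⁻ term: 0.102·250.4^0.62·exp(0.033·51+0.04·11.0) = 26.17
  r_corr = 31.83 + 26.17 = 58 μm/a
Category bounds: 50…80 μm/a bracket r_corr ⇒ C4

C4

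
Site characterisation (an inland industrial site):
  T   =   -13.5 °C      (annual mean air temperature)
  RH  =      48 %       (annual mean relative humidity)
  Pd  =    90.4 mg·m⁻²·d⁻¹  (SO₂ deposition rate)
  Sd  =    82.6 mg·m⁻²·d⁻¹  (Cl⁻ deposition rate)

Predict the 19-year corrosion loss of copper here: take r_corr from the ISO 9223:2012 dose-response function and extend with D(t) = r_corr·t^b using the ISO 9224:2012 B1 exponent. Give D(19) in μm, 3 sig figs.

copper: temperature factor f = +0.126·(-23.5) = -2.9610
  Pd branch = 0.0053·Pd^0.26·e^(0.059·RH+f) = 0.01503 μm/a
  Sd branch = 0.01025·Sd^0.27·e^(0.036·RH+0.049·T) = 0.09806 μm/a
  r_corr = 0.01503 + 0.09806 = 0.1131 μm/a
Power-law: D(19) = r_corr · 19^0.667
  D(19) = 0.1131 × 19^0.667 = 0.1131 × 7.127 = 0.806 μm

D(19) = 0.806 μm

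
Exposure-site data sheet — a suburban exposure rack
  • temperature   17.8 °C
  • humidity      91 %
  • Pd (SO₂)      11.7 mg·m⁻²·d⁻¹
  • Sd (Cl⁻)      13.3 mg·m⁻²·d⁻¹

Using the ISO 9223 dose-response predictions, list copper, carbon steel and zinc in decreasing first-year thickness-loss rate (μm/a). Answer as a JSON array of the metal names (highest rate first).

["carbon steel", "copper", "zinc"]

copper: T>10 °C ⇒ hinge -0.080·(17.8−10) = -0.6240
  SO₂ term: 0.0053·11.7^0.26·exp(0.059·91-0.6240) = 1.155
  Cl⁻ term: 0.01025·13.3^0.27·exp(0.036·91+0.049·17.8) = 1.305
  r_corr = 1.155 + 1.305 = 2.461 μm/a
carbon steel: f(T) = -0.054·(T−10) [T>10 °C] = -0.4212
  Pd branch = 1.77·Pd^0.52·e^(0.02·RH+f) = 25.76 μm/a
  Sd branch = 0.102·Sd^0.62·e^(0.033·RH+0.04·T) = 20.83 μm/a
  r_corr = 25.76 + 20.83 = 46.59 μm/a
zinc: f(T) = -0.071·(T−10) [T>10 °C] = -0.5538
  SO₂ term: 0.0129·11.7^0.44·exp(0.046·91-0.5538) = 1.439
  Cl⁻ term: 0.0175·13.3^0.57·exp(0.008·91+0.085·17.8) = 0.7193
  r_corr = 1.439 + 0.7193 = 2.158 μm/a
Ordering by μm/a: carbon steel (46.6) > copper (2.46) > zinc (2.16)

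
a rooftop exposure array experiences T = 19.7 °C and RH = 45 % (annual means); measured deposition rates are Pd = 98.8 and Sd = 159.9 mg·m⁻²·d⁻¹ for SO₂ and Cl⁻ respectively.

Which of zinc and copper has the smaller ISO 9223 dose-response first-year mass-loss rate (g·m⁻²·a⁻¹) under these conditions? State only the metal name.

copper

zinc: temperature factor f = -0.071·(9.7) = -0.6887
  sulphur-dioxide contribution → 0.3874 μm/a
  chloride contribution → 2.414 μm/a
  total first-year rate 2.802 μm/a
  mass loss = 2.802 μm/a × 7.14 g/cm³ = 20 g·m⁻²·a⁻¹
copper: f(T) = -0.080·(T−10) [T>10 °C] = -0.7760
  sulphur-dioxide contribution → 0.1145 μm/a
  chloride contribution → 0.5352 μm/a
  total first-year rate 0.6498 μm/a
  mass loss = 0.6498 μm/a × 8.96 g/cm³ = 5.822 g·m⁻²·a⁻¹
Ordering by g·m⁻²·a⁻¹: zinc (20) > copper (5.82)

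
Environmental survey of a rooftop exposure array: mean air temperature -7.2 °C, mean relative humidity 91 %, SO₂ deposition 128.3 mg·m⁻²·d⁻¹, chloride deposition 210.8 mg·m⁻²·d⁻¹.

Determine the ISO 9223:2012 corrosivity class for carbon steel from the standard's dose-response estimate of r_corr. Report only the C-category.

carbon steel: temperature factor f = +0.150·(-17.2) = -2.5800
  sulphur-dioxide contribution → 10.33 μm/a
  chloride contribution → 42.51 μm/a
  total first-year rate 52.84 μm/a
52.8 μm/a falls in (50, 80] for carbon steel → category C4

C4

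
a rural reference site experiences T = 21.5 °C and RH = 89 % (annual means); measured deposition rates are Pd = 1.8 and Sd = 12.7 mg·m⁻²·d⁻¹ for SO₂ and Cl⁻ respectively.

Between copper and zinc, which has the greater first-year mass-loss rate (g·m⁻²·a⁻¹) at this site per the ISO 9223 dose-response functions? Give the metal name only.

copper: f(T) = -0.080·(T−10) [T>10 °C] = -0.9200
  sulphur-dioxide contribution → 0.4694 μm/a
  chloride contribution → 1.438 μm/a
  total first-year rate 1.907 μm/a
  mass loss = 1.907 μm/a × 8.96 g/cm³ = 17.09 g·m⁻²·a⁻¹
zinc: f(T) = -0.071·(T−10) [T>10 °C] = -0.8165
  sulphur-dioxide contribution → 0.4429 μm/a
  chloride contribution → 0.9443 μm/a
  total first-year rate 1.387 μm/a
  mass loss = 1.387 μm/a × 7.14 g/cm³ = 9.904 g·m⁻²·a⁻¹
Ordering by g·m⁻²·a⁻¹: copper (17.1) > zinc (9.9)

copper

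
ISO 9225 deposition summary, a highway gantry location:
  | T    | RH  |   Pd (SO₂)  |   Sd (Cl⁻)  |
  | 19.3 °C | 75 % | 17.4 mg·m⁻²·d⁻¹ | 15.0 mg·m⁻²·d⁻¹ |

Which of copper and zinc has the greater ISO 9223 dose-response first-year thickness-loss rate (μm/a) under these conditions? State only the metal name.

zinc

copper: temperature factor f = -0.080·(9.3) = -0.7440
  sulphur-dioxide contribution → 0.442 μm/a
  chloride contribution → 0.8158 μm/a
  ⇒ r_corr(copper) = 1.258 μm/a
zinc: temperature factor f = -0.071·(9.3) = -0.6603
  sulphur-dioxide contribution → 0.7379 μm/a
  chloride contribution → 0.7699 μm/a
  total first-year rate 1.508 μm/a
Ordering by μm/a: zinc (1.51) > copper (1.26)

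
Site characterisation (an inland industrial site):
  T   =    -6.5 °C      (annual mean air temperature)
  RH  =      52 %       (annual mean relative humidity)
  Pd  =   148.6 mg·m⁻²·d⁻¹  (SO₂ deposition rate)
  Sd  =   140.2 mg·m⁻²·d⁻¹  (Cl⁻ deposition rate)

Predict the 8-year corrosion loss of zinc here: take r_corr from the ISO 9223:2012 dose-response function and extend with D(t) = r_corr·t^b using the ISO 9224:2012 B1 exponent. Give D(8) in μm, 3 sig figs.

D(8) = 5.08 μm

zinc: T≤10 °C ⇒ hinge +0.038·(-6.5−10) = -0.6270
  sulphur-dioxide contribution → 0.6805 μm/a
  chloride contribution → 0.2555 μm/a
  total first-year rate 0.936 μm/a
Long-term exponent b (ISO 9224 Table 2, B1) = 0.813
  D(8) = 0.936 × 8^0.813 = 0.936 × 5.423 = 5.075 μm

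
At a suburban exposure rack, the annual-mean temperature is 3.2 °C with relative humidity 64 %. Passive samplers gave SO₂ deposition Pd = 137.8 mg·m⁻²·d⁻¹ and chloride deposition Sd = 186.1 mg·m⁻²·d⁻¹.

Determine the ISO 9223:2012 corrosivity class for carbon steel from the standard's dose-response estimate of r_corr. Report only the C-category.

carbon steel: temperature factor f = +0.150·(-6.8) = -1.0200
  Pd branch = 1.77·Pd^0.52·e^(0.02·RH+f) = 29.74 μm/a
  Cl⁻ term: 0.102·186.1^0.62·exp(0.033·64+0.04·3.2) = 24.47
  sum: 29.74 + 24.47 → r_corr = 54.21 μm/a
Category bounds: 50…80 μm/a bracket r_corr ⇒ C4

C4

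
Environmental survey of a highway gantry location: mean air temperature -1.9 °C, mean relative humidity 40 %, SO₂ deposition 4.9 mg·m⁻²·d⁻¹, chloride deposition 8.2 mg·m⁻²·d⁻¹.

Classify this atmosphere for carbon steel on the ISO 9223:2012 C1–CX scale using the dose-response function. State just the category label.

carbon steel: f(T) = +0.150·(T−10) [T≤10 °C] = -1.7850
  Pd branch = 1.77·Pd^0.52·e^(0.02·RH+f) = 1.51 μm/a
  Sd branch = 0.102·Sd^0.62·e^(0.033·RH+0.04·T) = 1.304 μm/a
  sum: 1.51 + 1.304 → r_corr = 2.815 μm/a
ISO 9223 Table 2 (carbon steel): 1.3 < 2.81 ≤ 25 μm/a ⇒ C2

C2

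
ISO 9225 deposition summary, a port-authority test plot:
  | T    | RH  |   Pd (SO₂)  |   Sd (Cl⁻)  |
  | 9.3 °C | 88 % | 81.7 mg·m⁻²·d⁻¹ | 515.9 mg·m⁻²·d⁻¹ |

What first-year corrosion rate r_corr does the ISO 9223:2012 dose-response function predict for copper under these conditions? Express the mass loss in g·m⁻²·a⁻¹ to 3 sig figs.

copper: f(T) = +0.126·(T−10) [T≤10 °C] = -0.0882
  sulphur-dioxide contribution → 2.742 μm/a
  chloride contribution → 2.074 μm/a
  total first-year rate 4.816 μm/a
Convert to mass loss: 4.816 μm/a × 8.96 g/cm³ = 43.15 g·m⁻²·a⁻¹

r_corr = 43.2 g·m⁻²·a⁻¹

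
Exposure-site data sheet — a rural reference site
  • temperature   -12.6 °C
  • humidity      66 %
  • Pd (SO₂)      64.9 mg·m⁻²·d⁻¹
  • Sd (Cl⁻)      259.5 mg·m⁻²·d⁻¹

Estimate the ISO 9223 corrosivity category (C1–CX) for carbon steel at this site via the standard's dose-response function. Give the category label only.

carbon steel: temperature factor f = +0.150·(-22.6) = -3.3900
  Pd branch = 1.77·Pd^0.52·e^(0.02·RH+f) = 1.956 μm/a
  Cl⁻ term: 0.102·259.5^0.62·exp(0.033·66+0.04·-12.6) = 17.08
  sum: 1.956 + 17.08 → r_corr = 19.03 μm/a
Category bounds: 1.3…25 μm/a bracket r_corr ⇒ C2

C2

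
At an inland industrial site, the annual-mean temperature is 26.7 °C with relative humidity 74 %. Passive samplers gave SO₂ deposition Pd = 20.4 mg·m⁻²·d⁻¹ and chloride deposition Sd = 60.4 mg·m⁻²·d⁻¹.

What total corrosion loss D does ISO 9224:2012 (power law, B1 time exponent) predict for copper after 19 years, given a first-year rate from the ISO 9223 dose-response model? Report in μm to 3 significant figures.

copper: f(T) = -0.080·(T−10) [T>10 °C] = -1.3360
  Pd branch = 0.0053·Pd^0.26·e^(0.059·RH+f) = 0.2403 μm/a
  Cl⁻ term: 0.01025·60.4^0.27·exp(0.036·74+0.049·26.7) = 1.647
  r_corr = 0.2403 + 1.647 = 1.887 μm/a
Power-law: D(19) = r_corr · 19^0.667
  D(19) = 1.887 × 19^0.667 = 1.887 × 7.127 = 13.45 μm

D(19) = 13.5 μm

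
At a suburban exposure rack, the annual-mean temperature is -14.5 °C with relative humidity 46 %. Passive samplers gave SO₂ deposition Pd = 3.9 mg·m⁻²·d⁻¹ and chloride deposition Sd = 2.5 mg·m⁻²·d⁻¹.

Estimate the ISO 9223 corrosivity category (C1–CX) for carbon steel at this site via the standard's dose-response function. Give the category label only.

C1

carbon steel: T≤10 °C ⇒ hinge +0.150·(-14.5−10) = -3.6750
  Pd branch = 1.77·Pd^0.52·e^(0.02·RH+f) = 0.2285 μm/a
  Cl⁻ term: 0.102·2.5^0.62·exp(0.033·46+0.04·-14.5) = 0.4599
  r_corr = 0.2285 + 0.4599 = 0.6884 μm/a
ISO 9223 Table 2 (carbon steel): 0 < 0.688 ≤ 1.3 μm/a ⇒ C1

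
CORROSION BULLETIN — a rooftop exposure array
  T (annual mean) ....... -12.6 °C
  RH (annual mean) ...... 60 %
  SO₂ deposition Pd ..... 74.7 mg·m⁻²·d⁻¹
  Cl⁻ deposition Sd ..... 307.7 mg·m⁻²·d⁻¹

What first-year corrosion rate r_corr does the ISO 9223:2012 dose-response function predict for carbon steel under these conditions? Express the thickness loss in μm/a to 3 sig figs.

carbon steel: f(T) = +0.150·(T−10) [T≤10 °C] = -3.3900
  sulphur-dioxide contribution → 1.866 μm/a
  chloride contribution → 15.57 μm/a
  total first-year rate 17.44 μm/a

r_corr = 17.4 μm/a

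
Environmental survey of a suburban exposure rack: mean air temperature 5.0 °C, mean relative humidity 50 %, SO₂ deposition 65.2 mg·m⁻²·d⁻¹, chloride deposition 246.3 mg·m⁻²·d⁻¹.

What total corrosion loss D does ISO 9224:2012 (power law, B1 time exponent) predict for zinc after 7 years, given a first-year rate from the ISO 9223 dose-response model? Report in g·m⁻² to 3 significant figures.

D(7) = 55.2 g·m⁻²

zinc: T≤10 °C ⇒ hinge +0.038·(5.0−10) = -0.1900
  sulphur-dioxide contribution → 0.6687 μm/a
  chloride contribution → 0.9214 μm/a
  total first-year rate 1.59 μm/a
Power-law: D(7) = r_corr · 7^0.813
  D(7) = 1.59 × 7^0.813 = 1.59 × 4.865 = 7.736 μm
  Mass loss = 7.736 μm × 7.14 g/cm³ = 55.23 g·m⁻²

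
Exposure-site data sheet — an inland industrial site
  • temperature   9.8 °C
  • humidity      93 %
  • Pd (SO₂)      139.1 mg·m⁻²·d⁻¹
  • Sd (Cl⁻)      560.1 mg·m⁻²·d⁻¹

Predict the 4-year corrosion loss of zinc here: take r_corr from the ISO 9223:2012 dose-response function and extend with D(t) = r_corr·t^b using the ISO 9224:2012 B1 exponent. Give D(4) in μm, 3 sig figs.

zinc: T≤10 °C ⇒ hinge +0.038·(9.8−10) = -0.0076
  SO₂ term: 0.0129·139.1^0.44·exp(0.046·93-0.0076) = 8.096
  Sd branch = 0.0175·Sd^0.57·e^(0.008·RH+0.085·T) = 3.122 μm/a
  sum: 8.096 + 3.122 → r_corr = 11.22 μm/a
ISO 9224: D(t) = r_corr · t^b with b = 0.813 (zinc, B1)
  D(4) = 11.22 × 4^0.813 = 11.22 × 3.087 = 34.62 μm

D(4) = 34.6 μm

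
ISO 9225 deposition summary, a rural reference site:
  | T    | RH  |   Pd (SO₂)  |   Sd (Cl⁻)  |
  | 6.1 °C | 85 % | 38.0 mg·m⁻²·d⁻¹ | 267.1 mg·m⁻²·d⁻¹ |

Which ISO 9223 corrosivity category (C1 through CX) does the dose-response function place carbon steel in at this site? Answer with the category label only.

C5

carbon steel: temperature factor f = +0.150·(-3.9) = -0.5850
  sulphur-dioxide contribution → 35.78 μm/a
  chloride contribution → 68.75 μm/a
  total first-year rate 104.5 μm/a
105 μm/a falls in (80, 200] for carbon steel → category C5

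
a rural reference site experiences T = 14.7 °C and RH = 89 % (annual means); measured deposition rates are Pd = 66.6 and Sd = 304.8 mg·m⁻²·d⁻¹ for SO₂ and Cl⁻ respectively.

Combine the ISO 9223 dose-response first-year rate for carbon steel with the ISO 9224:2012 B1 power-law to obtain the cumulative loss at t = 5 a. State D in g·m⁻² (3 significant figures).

carbon steel: f(T) = -0.054·(T−10) [T>10 °C] = -0.2538
  SO₂ term: 1.77·66.6^0.52·exp(0.02·89-0.2538) = 72.28
  Sd branch = 0.102·Sd^0.62·e^(0.033·RH+0.04·T) = 120.1 μm/a
  sum: 72.28 + 120.1 → r_corr = 192.4 μm/a
Long-term exponent b (ISO 9224 Table 2, B1) = 0.523
  D(5) = 192.4 × 5^0.523 = 192.4 × 2.32 = 446.4 μm
  Mass loss = 446.4 μm × 7.85 g/cm³ = 3504 g·m⁻²

D(5) = 3.50e+03 g·m⁻²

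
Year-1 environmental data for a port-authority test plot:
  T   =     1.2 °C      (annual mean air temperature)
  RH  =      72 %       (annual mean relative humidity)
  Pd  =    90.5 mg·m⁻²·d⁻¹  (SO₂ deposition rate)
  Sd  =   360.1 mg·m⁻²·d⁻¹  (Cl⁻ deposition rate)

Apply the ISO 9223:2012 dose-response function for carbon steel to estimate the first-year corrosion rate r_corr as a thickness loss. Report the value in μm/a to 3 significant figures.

r_corr = 65.1 μm/a

carbon steel: f(T) = +0.150·(T−10) [T≤10 °C] = -1.3200
  SO₂ term: 1.77·90.5^0.52·exp(0.02·72-1.3200) = 20.78
  Cl⁻ term: 0.102·360.1^0.62·exp(0.033·72+0.04·1.2) = 44.29
  r_corr = 20.78 + 44.29 = 65.07 μm/a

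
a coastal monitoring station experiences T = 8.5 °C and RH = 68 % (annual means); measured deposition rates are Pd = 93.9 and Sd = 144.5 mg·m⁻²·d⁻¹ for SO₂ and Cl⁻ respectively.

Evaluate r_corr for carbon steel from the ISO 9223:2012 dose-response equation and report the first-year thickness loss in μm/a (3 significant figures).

carbon steel: T≤10 °C ⇒ hinge +0.150·(8.5−10) = -0.2250
  SO₂ term: 1.77·93.9^0.52·exp(0.02·68-0.2250) = 58.44
  Cl⁻ term: 0.102·144.5^0.62·exp(0.033·68+0.04·8.5) = 29.51
  sum: 58.44 + 29.51 → r_corr = 87.94 μm/a

r_corr = 87.9 μm/a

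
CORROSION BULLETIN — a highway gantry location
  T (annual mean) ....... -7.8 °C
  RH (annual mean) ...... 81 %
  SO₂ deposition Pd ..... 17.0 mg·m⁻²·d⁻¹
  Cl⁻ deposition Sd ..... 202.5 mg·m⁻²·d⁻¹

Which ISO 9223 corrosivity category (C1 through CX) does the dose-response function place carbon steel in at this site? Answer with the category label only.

carbon steel: T≤10 °C ⇒ hinge +0.150·(-7.8−10) = -2.6700
  Pd branch = 1.77·Pd^0.52·e^(0.02·RH+f) = 2.703 μm/a
  Cl⁻ term: 0.102·202.5^0.62·exp(0.033·81+0.04·-7.8) = 29.1
  sum: 2.703 + 29.1 → r_corr = 31.81 μm/a
31.8 μm/a falls in (25, 50] for carbon steel → category C3

C3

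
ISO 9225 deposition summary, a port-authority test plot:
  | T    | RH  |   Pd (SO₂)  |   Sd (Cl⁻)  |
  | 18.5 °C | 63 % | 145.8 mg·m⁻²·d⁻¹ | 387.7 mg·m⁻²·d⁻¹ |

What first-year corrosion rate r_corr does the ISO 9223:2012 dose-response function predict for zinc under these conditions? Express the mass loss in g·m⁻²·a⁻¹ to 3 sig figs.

r_corr = 38.0 g·m⁻²·a⁻¹

zinc: T>10 °C ⇒ hinge -0.071·(18.5−10) = -0.6035
  Pd branch = 0.0129·Pd^0.44·e^(0.046·RH+f) = 1.146 μm/a
  Cl⁻ term: 0.0175·387.7^0.57·exp(0.008·63+0.085·18.5) = 4.172
  sum: 1.146 + 4.172 → r_corr = 5.317 μm/a
Convert to mass loss: 5.317 μm/a × 7.14 g/cm³ = 37.97 g·m⁻²·a⁻¹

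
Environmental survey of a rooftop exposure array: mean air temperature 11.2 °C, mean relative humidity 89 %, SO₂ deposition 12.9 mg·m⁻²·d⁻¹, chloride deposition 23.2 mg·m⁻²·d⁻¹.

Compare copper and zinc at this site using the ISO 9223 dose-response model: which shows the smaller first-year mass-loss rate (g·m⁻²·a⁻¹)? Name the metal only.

copper: temperature factor f = -0.080·(1.2) = -0.0960
  SO₂ term: 0.0053·12.9^0.26·exp(0.059·89-0.0960) = 1.786
  Cl⁻ term: 0.01025·23.2^0.27·exp(0.036·89+0.049·11.2) = 1.021
  sum: 1.786 + 1.021 → r_corr = 2.807 μm/a
  mass loss = 2.807 μm/a × 8.96 g/cm³ = 25.15 g·m⁻²·a⁻¹
zinc: temperature factor f = -0.071·(1.2) = -0.0852
  SO₂ term: 0.0129·12.9^0.44·exp(0.046·89-0.0852) = 2.189
  Cl⁻ term: 0.0175·23.2^0.57·exp(0.008·89+0.085·11.2) = 0.5547
  sum: 2.189 + 0.5547 → r_corr = 2.744 μm/a
  mass loss = 2.744 μm/a × 7.14 g/cm³ = 19.59 g·m⁻²·a⁻¹
Ordering by g·m⁻²·a⁻¹: copper (25.2) > zinc (19.6)

zinc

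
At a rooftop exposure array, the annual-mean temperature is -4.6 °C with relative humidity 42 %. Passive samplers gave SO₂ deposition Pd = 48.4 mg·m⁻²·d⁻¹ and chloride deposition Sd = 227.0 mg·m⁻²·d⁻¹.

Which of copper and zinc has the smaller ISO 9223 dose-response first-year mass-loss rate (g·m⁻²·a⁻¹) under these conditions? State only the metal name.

copper

copper: T≤10 °C ⇒ hinge +0.126·(-4.6−10) = -1.8396
  sulphur-dioxide contribution → 0.02752 μm/a
  chloride contribution → 0.1606 μm/a
  ⇒ r_corr(copper) = 0.1881 μm/a
  mass loss = 0.1881 μm/a × 8.96 g/cm³ = 1.685 g·m⁻²·a⁻¹
zinc: f(T) = +0.038·(T−10) [T≤10 °C] = -0.5548
  sulphur-dioxide contribution → 0.2819 μm/a
  chloride contribution → 0.3648 μm/a
  total first-year rate 0.6467 μm/a
  mass loss = 0.6467 μm/a × 7.14 g/cm³ = 4.617 g·m⁻²·a⁻¹
Ordering by g·m⁻²·a⁻¹: zinc (4.62) > copper (1.69)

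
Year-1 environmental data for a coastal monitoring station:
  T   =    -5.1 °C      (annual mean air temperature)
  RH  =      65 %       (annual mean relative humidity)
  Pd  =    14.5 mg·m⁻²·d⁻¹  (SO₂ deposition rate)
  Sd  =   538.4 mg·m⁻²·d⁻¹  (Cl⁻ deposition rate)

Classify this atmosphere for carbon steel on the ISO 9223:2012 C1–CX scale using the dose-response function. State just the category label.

carbon steel: T≤10 °C ⇒ hinge +0.150·(-5.1−10) = -2.2650
  sulphur-dioxide contribution → 2.709 μm/a
  chloride contribution → 35.06 μm/a
  total first-year rate 37.77 μm/a
ISO 9223 Table 2 (carbon steel): 25 < 37.8 ≤ 50 μm/a ⇒ C3

C3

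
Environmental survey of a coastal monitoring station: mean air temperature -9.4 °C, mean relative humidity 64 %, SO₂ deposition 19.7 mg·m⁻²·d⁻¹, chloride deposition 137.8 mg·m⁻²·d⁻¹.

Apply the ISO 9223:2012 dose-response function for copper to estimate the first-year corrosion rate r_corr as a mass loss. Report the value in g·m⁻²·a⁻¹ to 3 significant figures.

copper: T≤10 °C ⇒ hinge +0.126·(-9.4−10) = -2.4444
  SO₂ term: 0.0053·19.7^0.26·exp(0.059·64-2.4444) = 0.04357
  Cl⁻ term: 0.01025·137.8^0.27·exp(0.036·64+0.049·-9.4) = 0.2448
  sum: 0.04357 + 0.2448 → r_corr = 0.2884 μm/a
Convert to mass loss: 0.2884 μm/a × 8.96 g/cm³ = 2.584 g·m⁻²·a⁻¹

r_corr = 2.58 g·m⁻²·a⁻¹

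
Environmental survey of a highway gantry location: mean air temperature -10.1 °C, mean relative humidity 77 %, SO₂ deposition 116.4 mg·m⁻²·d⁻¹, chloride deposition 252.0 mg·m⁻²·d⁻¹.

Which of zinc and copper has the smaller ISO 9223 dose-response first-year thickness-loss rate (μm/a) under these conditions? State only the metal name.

copper

zinc: f(T) = +0.038·(T−10) [T≤10 °C] = -0.7638
  Pd branch = 0.0129·Pd^0.44·e^(0.046·RH+f) = 1.683 μm/a
  Cl⁻ term: 0.0175·252.0^0.57·exp(0.008·77+0.085·-10.1) = 0.321
  sum: 1.683 + 0.321 → r_corr = 2.004 μm/a
copper: T≤10 °C ⇒ hinge +0.126·(-10.1−10) = -2.5326
  SO₂ term: 0.0053·116.4^0.26·exp(0.059·77-2.5326) = 0.1363
  Cl⁻ term: 0.01025·252.0^0.27·exp(0.036·77+0.049·-10.1) = 0.4447
  sum: 0.1363 + 0.4447 → r_corr = 0.581 μm/a
Ordering by μm/a: zinc (2) > copper (0.581)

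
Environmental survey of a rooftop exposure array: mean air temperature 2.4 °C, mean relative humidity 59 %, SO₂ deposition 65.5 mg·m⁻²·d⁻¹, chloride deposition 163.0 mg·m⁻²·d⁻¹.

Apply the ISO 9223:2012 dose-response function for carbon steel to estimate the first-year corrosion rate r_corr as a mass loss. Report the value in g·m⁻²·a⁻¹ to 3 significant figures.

carbon steel: f(T) = +0.150·(T−10) [T≤10 °C] = -1.1400
  sulphur-dioxide contribution → 16.21 μm/a
  chloride contribution → 18.51 μm/a
  ⇒ r_corr(carbon steel) = 34.72 μm/a
Convert to mass loss: 34.72 μm/a × 7.85 g/cm³ = 272.6 g·m⁻²·a⁻¹

r_corr = 273 g·m⁻²·a⁻¹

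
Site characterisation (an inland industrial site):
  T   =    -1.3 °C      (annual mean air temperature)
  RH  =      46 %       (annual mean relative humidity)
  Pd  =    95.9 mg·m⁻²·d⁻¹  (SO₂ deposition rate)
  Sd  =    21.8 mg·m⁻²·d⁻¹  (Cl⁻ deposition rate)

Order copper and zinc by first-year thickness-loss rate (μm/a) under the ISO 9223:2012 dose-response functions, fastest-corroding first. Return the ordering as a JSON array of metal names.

copper: temperature factor f = +0.126·(-11.3) = -1.4238
  sulphur-dioxide contribution → 0.06308 μm/a
  chloride contribution → 0.1158 μm/a
  ⇒ r_corr(copper) = 0.1789 μm/a
zinc: f(T) = +0.038·(T−10) [T≤10 °C] = -0.4294
  sulphur-dioxide contribution → 0.5189 μm/a
  chloride contribution → 0.1312 μm/a
  ⇒ r_corr(zinc) = 0.65 μm/a
Ordering by μm/a: zinc (0.65) > copper (0.179)

["zinc", "copper"]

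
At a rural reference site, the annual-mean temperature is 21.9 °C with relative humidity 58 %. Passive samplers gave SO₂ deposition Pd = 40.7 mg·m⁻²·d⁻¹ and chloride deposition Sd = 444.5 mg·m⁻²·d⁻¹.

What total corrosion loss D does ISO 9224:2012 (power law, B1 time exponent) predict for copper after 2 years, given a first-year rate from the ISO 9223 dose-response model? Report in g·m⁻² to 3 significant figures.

D(2) = 20.2 g·m⁻²

copper: temperature factor f = -0.080·(11.9) = -0.9520
  sulphur-dioxide contribution → 0.1642 μm/a
  chloride contribution → 1.255 μm/a
  ⇒ r_corr(copper) = 1.419 μm/a
Long-term exponent b (ISO 9224 Table 2, B1) = 0.667
  D(2) = 1.419 × 2^0.667 = 1.419 × 1.588 = 2.253 μm
  Mass loss = 2.253 μm × 8.96 g/cm³ = 20.18 g·m⁻²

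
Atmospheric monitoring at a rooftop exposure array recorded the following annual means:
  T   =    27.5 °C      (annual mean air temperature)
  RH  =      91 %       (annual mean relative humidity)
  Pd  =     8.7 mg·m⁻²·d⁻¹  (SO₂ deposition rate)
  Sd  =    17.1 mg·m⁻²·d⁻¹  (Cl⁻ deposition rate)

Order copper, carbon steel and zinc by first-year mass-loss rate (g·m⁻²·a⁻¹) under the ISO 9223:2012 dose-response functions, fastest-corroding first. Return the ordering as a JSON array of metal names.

copper: T>10 °C ⇒ hinge -0.080·(27.5−10) = -1.4000
  SO₂ term: 0.0053·8.7^0.26·exp(0.059·91-1.4000) = 0.4923
  Sd branch = 0.01025·Sd^0.27·e^(0.036·RH+0.049·T) = 2.247 μm/a
  r_corr = 0.4923 + 2.247 = 2.739 μm/a
  mass loss = 2.739 μm/a × 8.96 g/cm³ = 24.54 g·m⁻²·a⁻¹
carbon steel: T>10 °C ⇒ hinge -0.054·(27.5−10) = -0.9450
  Pd branch = 1.77·Pd^0.52·e^(0.02·RH+f) = 13.08 μm/a
  Sd branch = 0.102·Sd^0.62·e^(0.033·RH+0.04·T) = 35.89 μm/a
  sum: 13.08 + 35.89 → r_corr = 48.97 μm/a
  mass loss = 48.97 μm/a × 7.85 g/cm³ = 384.4 g·m⁻²·a⁻¹
zinc: temperature factor f = -0.071·(17.5) = -1.2425
  Pd branch = 0.0129·Pd^0.44·e^(0.046·RH+f) = 0.6343 μm/a
  Sd branch = 0.0175·Sd^0.57·e^(0.008·RH+0.085·T) = 1.893 μm/a
  sum: 0.6343 + 1.893 → r_corr = 2.527 μm/a
  mass loss = 2.527 μm/a × 7.14 g/cm³ = 18.05 g·m⁻²·a⁻¹
Ordering by g·m⁻²·a⁻¹: carbon steel (384) > copper (24.5) > zinc (18)

["carbon steel", "copper", "zinc"]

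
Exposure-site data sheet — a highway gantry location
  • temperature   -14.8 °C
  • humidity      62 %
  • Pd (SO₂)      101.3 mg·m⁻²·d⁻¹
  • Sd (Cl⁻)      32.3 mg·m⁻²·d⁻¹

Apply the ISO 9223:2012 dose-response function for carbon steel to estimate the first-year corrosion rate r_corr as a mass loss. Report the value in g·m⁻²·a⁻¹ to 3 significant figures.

r_corr = 42.4 g·m⁻²·a⁻¹

carbon steel: f(T) = +0.150·(T−10) [T≤10 °C] = -3.7200
  Pd branch = 1.77·Pd^0.52·e^(0.02·RH+f) = 1.636 μm/a
  Sd branch = 0.102·Sd^0.62·e^(0.033·RH+0.04·T) = 3.765 μm/a
  r_corr = 1.636 + 3.765 = 5.401 μm/a
Convert to mass loss: 5.401 μm/a × 7.85 g/cm³ = 42.4 g·m⁻²·a⁻¹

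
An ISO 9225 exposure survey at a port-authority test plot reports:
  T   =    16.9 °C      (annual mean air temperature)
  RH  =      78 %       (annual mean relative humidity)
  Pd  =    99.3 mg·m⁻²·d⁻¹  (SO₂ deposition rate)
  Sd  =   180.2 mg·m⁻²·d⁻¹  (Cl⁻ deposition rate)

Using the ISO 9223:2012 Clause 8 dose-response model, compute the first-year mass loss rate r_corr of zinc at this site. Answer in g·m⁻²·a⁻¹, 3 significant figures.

zinc: T>10 °C ⇒ hinge -0.071·(16.9−10) = -0.4899
  SO₂ term: 0.0129·99.3^0.44·exp(0.046·78-0.4899) = 2.161
  Sd branch = 0.0175·Sd^0.57·e^(0.008·RH+0.085·T) = 2.653 μm/a
  r_corr = 2.161 + 2.653 = 4.814 μm/a
Convert to mass loss: 4.814 μm/a × 7.14 g/cm³ = 34.37 g·m⁻²·a⁻¹

r_corr = 34.4 g·m⁻²·a⁻¹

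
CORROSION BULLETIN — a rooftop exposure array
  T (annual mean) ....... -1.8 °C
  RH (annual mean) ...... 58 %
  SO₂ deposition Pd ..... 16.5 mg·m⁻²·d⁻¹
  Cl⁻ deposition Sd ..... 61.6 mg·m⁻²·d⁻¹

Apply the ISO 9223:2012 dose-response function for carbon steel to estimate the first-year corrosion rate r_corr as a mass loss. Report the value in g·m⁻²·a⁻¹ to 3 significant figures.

carbon steel: T≤10 °C ⇒ hinge +0.150·(-1.8−10) = -1.7700
  sulphur-dioxide contribution → 4.132 μm/a
  chloride contribution → 8.282 μm/a
  total first-year rate 12.41 μm/a
Convert to mass loss: 12.41 μm/a × 7.85 g/cm³ = 97.45 g·m⁻²·a⁻¹

r_corr = 97.4 g·m⁻²·a⁻¹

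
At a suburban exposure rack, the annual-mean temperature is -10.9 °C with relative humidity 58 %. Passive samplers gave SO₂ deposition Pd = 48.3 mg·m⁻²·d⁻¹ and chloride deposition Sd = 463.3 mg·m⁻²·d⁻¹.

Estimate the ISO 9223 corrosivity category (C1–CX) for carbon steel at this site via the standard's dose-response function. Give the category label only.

C2

carbon steel: f(T) = +0.150·(T−10) [T≤10 °C] = -3.1350
  sulphur-dioxide contribution → 1.845 μm/a
  chloride contribution → 20.11 μm/a
  ⇒ r_corr(carbon steel) = 21.95 μm/a
Category bounds: 1.3…25 μm/a bracket r_corr ⇒ C2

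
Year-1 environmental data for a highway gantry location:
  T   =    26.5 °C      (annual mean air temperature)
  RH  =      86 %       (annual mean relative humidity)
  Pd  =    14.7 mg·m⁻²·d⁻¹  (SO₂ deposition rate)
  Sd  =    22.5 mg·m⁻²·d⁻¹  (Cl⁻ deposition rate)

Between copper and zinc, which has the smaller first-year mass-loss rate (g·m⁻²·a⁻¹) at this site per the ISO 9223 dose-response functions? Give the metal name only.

copper: f(T) = -0.080·(T−10) [T>10 °C] = -1.3200
  sulphur-dioxide contribution → 0.4551 μm/a
  chloride contribution → 1.925 μm/a
  total first-year rate 2.38 μm/a
  mass loss = 2.38 μm/a × 8.96 g/cm³ = 21.32 g·m⁻²·a⁻¹
zinc: temperature factor f = -0.071·(16.5) = -1.1715
  sulphur-dioxide contribution → 0.6816 μm/a
  chloride contribution → 1.954 μm/a
  ⇒ r_corr(zinc) = 2.635 μm/a
  mass loss = 2.635 μm/a × 7.14 g/cm³ = 18.81 g·m⁻²·a⁻¹
Ordering by g·m⁻²·a⁻¹: copper (21.3) > zinc (18.8)

zinc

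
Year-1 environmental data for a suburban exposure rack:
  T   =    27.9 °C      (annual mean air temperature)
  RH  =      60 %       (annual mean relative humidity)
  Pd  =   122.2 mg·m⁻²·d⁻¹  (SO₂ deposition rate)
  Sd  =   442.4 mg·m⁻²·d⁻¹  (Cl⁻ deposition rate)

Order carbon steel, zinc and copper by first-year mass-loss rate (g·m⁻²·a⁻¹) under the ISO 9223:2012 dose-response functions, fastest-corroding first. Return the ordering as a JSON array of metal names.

["carbon steel", "zinc", "copper"]

carbon steel: f(T) = -0.054·(T−10) [T>10 °C] = -0.9666
  Pd branch = 1.77·Pd^0.52·e^(0.02·RH+f) = 27.2 μm/a
  Sd branch = 0.102·Sd^0.62·e^(0.033·RH+0.04·T) = 98.53 μm/a
  r_corr = 27.2 + 98.53 = 125.7 μm/a
  mass loss = 125.7 μm/a × 7.85 g/cm³ = 987 g·m⁻²·a⁻¹
zinc: f(T) = -0.071·(T−10) [T>10 °C] = -1.2709
  SO₂ term: 0.0129·122.2^0.44·exp(0.046·60-1.2709) = 0.4738
  Sd branch = 0.0175·Sd^0.57·e^(0.008·RH+0.085·T) = 9.762 μm/a
  sum: 0.4738 + 9.762 → r_corr = 10.24 μm/a
  mass loss = 10.24 μm/a × 7.14 g/cm³ = 73.08 g·m⁻²·a⁻¹
copper: f(T) = -0.080·(T−10) [T>10 °C] = -1.4320
  Pd branch = 0.0053·Pd^0.26·e^(0.059·RH+f) = 0.1522 μm/a
  Sd branch = 0.01025·Sd^0.27·e^(0.036·RH+0.049·T) = 1.807 μm/a
  r_corr = 0.1522 + 1.807 = 1.959 μm/a
  mass loss = 1.959 μm/a × 8.96 g/cm³ = 17.55 g·m⁻²·a⁻¹
Ordering by g·m⁻²·a⁻¹: carbon steel (987) > zinc (73.1) > copper (17.6)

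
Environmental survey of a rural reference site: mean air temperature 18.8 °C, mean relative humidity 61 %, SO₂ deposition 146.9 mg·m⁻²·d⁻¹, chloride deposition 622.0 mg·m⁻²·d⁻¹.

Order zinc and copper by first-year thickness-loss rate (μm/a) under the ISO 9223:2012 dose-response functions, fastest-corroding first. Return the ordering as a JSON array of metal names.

zinc: temperature factor f = -0.071·(8.8) = -0.6248
  sulphur-dioxide contribution → 1.027 μm/a
  chloride contribution → 5.514 μm/a
  ⇒ r_corr(zinc) = 6.54 μm/a
copper: temperature factor f = -0.080·(8.8) = -0.7040
  sulphur-dioxide contribution → 0.3507 μm/a
  chloride contribution → 1.315 μm/a
  total first-year rate 1.665 μm/a
Ordering by μm/a: zinc (6.54) > copper (1.67)

["zinc", "copper"]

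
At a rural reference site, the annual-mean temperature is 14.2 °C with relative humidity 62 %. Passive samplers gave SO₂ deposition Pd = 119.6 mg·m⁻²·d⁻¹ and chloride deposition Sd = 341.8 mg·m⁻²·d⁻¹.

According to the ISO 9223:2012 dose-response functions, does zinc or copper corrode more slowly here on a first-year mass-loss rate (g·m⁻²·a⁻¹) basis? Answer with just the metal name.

zinc: f(T) = -0.071·(T−10) [T>10 °C] = -0.2982
  SO₂ term: 0.0129·119.6^0.44·exp(0.046·62-0.2982) = 1.361
  Cl⁻ term: 0.0175·341.8^0.57·exp(0.008·62+0.085·14.2) = 2.672
  sum: 1.361 + 2.672 → r_corr = 4.033 μm/a
  mass loss = 4.033 μm/a × 7.14 g/cm³ = 28.8 g·m⁻²·a⁻¹
copper: f(T) = -0.080·(T−10) [T>10 °C] = -0.3360
  SO₂ term: 0.0053·119.6^0.26·exp(0.059·62-0.3360) = 0.5096
  Cl⁻ term: 0.01025·341.8^0.27·exp(0.036·62+0.049·14.2) = 0.9255
  r_corr = 0.5096 + 0.9255 = 1.435 μm/a
  mass loss = 1.435 μm/a × 8.96 g/cm³ = 12.86 g·m⁻²·a⁻¹
Ordering by g·m⁻²·a⁻¹: zinc (28.8) > copper (12.9)

copper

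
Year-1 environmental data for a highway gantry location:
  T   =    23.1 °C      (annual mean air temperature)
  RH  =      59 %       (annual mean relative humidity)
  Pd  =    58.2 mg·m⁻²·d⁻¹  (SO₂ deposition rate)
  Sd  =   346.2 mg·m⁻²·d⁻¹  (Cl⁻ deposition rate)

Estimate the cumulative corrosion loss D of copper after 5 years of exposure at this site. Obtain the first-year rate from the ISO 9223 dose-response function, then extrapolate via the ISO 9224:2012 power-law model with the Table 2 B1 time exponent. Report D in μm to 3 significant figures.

D(5) = 4.28 μm

copper: T>10 °C ⇒ hinge -0.080·(23.1−10) = -1.0480
  sulphur-dioxide contribution → 0.1737 μm/a
  chloride contribution → 1.289 μm/a
  total first-year rate 1.463 μm/a
Power-law: D(5) = r_corr · 5^0.667
  D(5) = 1.463 × 5^0.667 = 1.463 × 2.926 = 4.28 μm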